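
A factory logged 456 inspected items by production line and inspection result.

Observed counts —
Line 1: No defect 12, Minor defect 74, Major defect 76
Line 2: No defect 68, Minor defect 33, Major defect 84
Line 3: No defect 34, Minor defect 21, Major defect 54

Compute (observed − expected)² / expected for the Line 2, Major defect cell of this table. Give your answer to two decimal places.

0.09

Row total (Line 2) = 185; column total (Major defect) = 214; N = 456.
Expected count E = 185 × 214 / 456 = 86.820.
Contribution = (O − E)²/E = (84 − 86.820)² / 86.820 = 0.09.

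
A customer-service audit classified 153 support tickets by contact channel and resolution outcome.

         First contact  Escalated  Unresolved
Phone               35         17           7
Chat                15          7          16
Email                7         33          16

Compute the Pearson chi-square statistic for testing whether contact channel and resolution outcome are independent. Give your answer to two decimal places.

Row totals: 59, 38, 56. Column totals: 57, 57, 39. Grand total N = 153.
Expected counts (row total × column total / N):
  Phone, First contact: 59×57/153 = 21.980
  Phone, Escalated: 59×57/153 = 21.980
  Phone, Unresolved: 59×39/153 = 15.039
  Chat, First contact: 38×57/153 = 14.157
  Chat, Escalated: 38×57/153 = 14.157
  Chat, Unresolved: 38×39/153 = 9.686
  Email, First contact: 56×57/153 = 20.863
  Email, Escalated: 56×57/153 = 20.863
  Email, Unresolved: 56×39/153 = 14.275
Contributions (O − E)²/E:
  (35 − 21.980)²/21.980 = 7.7125
  (17 − 21.980)²/21.980 = 1.1283
  (7 − 15.039)²/15.039 = 4.2972
  (15 − 14.157)²/14.157 = 0.0502
  (7 − 14.157)²/14.157 = 3.6182
  (16 − 9.686)²/9.686 = 4.1159
  (7 − 20.863)²/20.863 = 9.2117
  (33 − 20.863)²/20.863 = 7.0607
  (16 − 14.275)²/14.275 = 0.2085
χ² = 7.7125 + 1.1283 + 4.2972 + 0.0502 + 3.6182 + 4.1159 + 9.2117 + 7.0607 + 0.2085 = 37.40

37.40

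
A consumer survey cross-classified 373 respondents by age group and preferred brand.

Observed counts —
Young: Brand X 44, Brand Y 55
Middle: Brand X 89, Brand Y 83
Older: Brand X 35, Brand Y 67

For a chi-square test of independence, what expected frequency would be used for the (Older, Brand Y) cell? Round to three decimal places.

Row total (Older) = 102; column total (Brand Y) = 205; grand total N = 373.
Expected count = (row total × column total) / N = 102 × 205 / 373 = 56.059.

56.059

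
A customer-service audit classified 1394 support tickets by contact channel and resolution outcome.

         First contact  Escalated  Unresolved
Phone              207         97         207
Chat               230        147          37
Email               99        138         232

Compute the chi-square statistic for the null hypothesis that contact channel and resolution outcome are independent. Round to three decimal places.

207.939

Row totals: 511, 414, 469. Column totals: 536, 382, 476. Grand total N = 1394.
Expected counts (row total × column total / N):
  Phone, First contact: 511×536/1394 = 196.4821
  Phone, Escalated: 511×382/1394 = 140.0301
  Phone, Unresolved: 511×476/1394 = 174.4878
  Chat, First contact: 414×536/1394 = 159.1851
  Chat, Escalated: 414×382/1394 = 113.4491
  Chat, Unresolved: 414×476/1394 = 141.3659
  Email, First contact: 469×536/1394 = 180.3329
  Email, Escalated: 469×382/1394 = 128.5208
  Email, Unresolved: 469×476/1394 = 160.1463
Contributions (O − E)²/E:
  (207 − 196.4821)²/196.4821 = 0.5630
  (97 − 140.0301)²/140.0301 = 13.2228
  (207 − 174.4878)²/174.4878 = 6.0580
  (230 − 159.1851)²/159.1851 = 31.5026
  (147 − 113.4491)²/113.4491 = 9.9222
  (37 − 141.3659)²/141.3659 = 77.0500
  (99 − 180.3329)²/180.3329 = 36.6824
  (138 − 128.5208)²/128.5208 = 0.6991
  (232 − 160.1463)²/160.1463 = 32.2390
χ² = 0.5630 + 13.2228 + 6.0580 + 31.5026 + 9.9222 + 77.0500 + 36.6824 + 0.6991 + 32.2390 = 207.939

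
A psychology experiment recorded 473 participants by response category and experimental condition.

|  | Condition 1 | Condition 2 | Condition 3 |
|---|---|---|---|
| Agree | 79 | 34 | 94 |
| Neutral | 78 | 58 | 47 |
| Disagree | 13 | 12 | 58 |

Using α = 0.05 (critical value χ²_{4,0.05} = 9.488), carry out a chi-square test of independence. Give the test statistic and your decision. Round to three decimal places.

52.436; reject H₀

Row totals: 207, 183, 83. Column totals: 170, 104, 199. Grand total N = 473.
Expected counts (row total × column total / N):
  Agree, Condition 1: 207×170/473 = 74.39746
  Agree, Condition 2: 207×104/473 = 45.51374
  Agree, Condition 3: 207×199/473 = 87.08879
  Neutral, Condition 1: 183×170/473 = 65.77167
  Neutral, Condition 2: 183×104/473 = 40.23679
  Neutral, Condition 3: 183×199/473 = 76.99154
  Disagree, Condition 1: 83×170/473 = 29.83087
  Disagree, Condition 2: 83×104/473 = 18.24947
  Disagree, Condition 3: 83×199/473 = 34.91966
Contributions (O − E)²/E:
  (79 − 74.39746)²/74.39746 = 0.2847
  (34 − 45.51374)²/45.51374 = 2.9127
  (94 − 87.08879)²/87.08879 = 0.5485
  (78 − 65.77167)²/65.77167 = 2.2735
  (58 − 40.23679)²/40.23679 = 7.8419
  (47 − 76.99154)²/76.99154 = 11.6830
  (13 − 29.83087)²/29.83087 = 9.4961
  (12 − 18.24947)²/18.24947 = 2.1401
  (58 − 34.91966)²/34.91966 = 15.2551
χ² = 0.2847 + 2.9127 + 0.5485 + 2.2735 + 7.8419 + 11.6830 + 9.4961 + 2.1401 + 15.2551 = 52.436
df = (3−1)(3−1) = 4. Since 52.436 > 9.488, reject the null hypothesis of independence at α = 0.05.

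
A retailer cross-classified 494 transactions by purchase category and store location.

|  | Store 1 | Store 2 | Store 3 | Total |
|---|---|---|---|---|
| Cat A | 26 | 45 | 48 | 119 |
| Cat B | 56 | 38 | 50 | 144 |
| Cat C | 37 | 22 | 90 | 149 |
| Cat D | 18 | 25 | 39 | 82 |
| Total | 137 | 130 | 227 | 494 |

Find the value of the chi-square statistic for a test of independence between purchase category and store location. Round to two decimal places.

Grand total N = 494.
Expected counts (row total × column total / N):
  Cat A, Store 1: 119×137/494 = 33.002
  Cat A, Store 2: 119×130/494 = 31.316
  Cat A, Store 3: 119×227/494 = 54.682
  Cat B, Store 1: 144×137/494 = 39.935
  Cat B, Store 2: 144×130/494 = 37.895
  Cat B, Store 3: 144×227/494 = 66.170
  Cat C, Store 1: 149×137/494 = 41.322
  Cat C, Store 2: 149×130/494 = 39.211
  Cat C, Store 3: 149×227/494 = 68.468
  Cat D, Store 1: 82×137/494 = 22.741
  Cat D, Store 2: 82×130/494 = 21.579
  Cat D, Store 3: 82×227/494 = 37.680
Contributions (O − E)²/E:
  (26 − 33.002)²/33.002 = 1.4856
  (45 − 31.316)²/31.316 = 5.9794
  (48 − 54.682)²/54.682 = 0.8165
  (56 − 39.935)²/39.935 = 6.4626
  (38 − 37.895)²/37.895 = 0.0003
  (50 − 66.170)²/66.170 = 3.9515
  (37 − 41.322)²/41.322 = 0.4521
  (22 − 39.211)²/39.211 = 7.5545
  (90 − 68.468)²/68.468 = 6.7714
  (18 − 22.741)²/22.741 = 0.9884
  (25 − 21.579)²/21.579 = 0.5423
  (39 − 37.680)²/37.680 = 0.0462
χ² = 1.4856 + 5.9794 + 0.8165 + 6.4626 + 0.0003 + 3.9515 + 0.4521 + 7.5545 + 6.7714 + 0.9884 + 0.5423 + 0.0462 = 35.05

35.05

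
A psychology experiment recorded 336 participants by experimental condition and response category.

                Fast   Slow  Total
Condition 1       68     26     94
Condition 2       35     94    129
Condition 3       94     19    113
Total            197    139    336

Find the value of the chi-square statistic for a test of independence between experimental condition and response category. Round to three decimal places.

88.144

Grand total N = 336.
Expected counts (row total × column total / N):
  Condition 1, Fast: 94×197/336 = 55.1131
  Condition 1, Slow: 94×139/336 = 38.8869
  Condition 2, Fast: 129×197/336 = 75.6339
  Condition 2, Slow: 129×139/336 = 53.3661
  Condition 3, Fast: 113×197/336 = 66.2530
  Condition 3, Slow: 113×139/336 = 46.7470
Contributions (O − E)²/E:
  (68 − 55.1131)²/55.1131 = 3.0133
  (26 − 38.8869)²/38.8869 = 4.2706
  (35 − 75.6339)²/75.6339 = 21.8303
  (94 − 53.3661)²/53.3661 = 30.9394
  (94 − 66.2530)²/66.2530 = 11.6205
  (19 − 46.7470)²/46.7470 = 16.4694
χ² = 3.0133 + 4.2706 + 21.8303 + 30.9394 + 11.6205 + 16.4694 = 88.144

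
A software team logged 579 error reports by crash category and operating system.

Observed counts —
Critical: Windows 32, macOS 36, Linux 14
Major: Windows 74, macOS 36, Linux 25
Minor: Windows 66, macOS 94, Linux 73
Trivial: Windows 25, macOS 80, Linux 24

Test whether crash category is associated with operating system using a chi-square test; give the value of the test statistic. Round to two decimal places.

58.20

Row totals: 82, 135, 233, 129. Column totals: 197, 246, 136. Grand total N = 579.
Expected counts (row total × column total / N):
  Critical, Windows: 82×197/579 = 27.900
  Critical, macOS: 82×246/579 = 34.839
  Critical, Linux: 82×136/579 = 19.261
  Major, Windows: 135×197/579 = 45.933
  Major, macOS: 135×246/579 = 57.358
  Major, Linux: 135×136/579 = 31.710
  Minor, Windows: 233×197/579 = 79.276
  Minor, macOS: 233×246/579 = 98.995
  Minor, Linux: 233×136/579 = 54.729
  Trivial, Windows: 129×197/579 = 43.891
  Trivial, macOS: 129×246/579 = 54.808
  Trivial, Linux: 129×136/579 = 30.301
Contributions (O − E)²/E:
  (32 − 27.900)²/27.900 = 0.6025
  (36 − 34.839)²/34.839 = 0.0387
  (14 − 19.261)²/19.261 = 1.4370
  (74 − 45.933)²/45.933 = 17.1501
  (36 − 57.358)²/57.358 = 7.9529
  (25 − 31.710)²/31.710 = 1.4199
  (66 − 79.276)²/79.276 = 2.2233
  (94 − 98.995)²/98.995 = 0.2520
  (73 − 54.729)²/54.729 = 6.0997
  (25 − 43.891)²/43.891 = 8.1308
  (80 − 54.808)²/54.808 = 11.5793
  (24 − 30.301)²/30.301 = 1.3103
χ² = 0.6025 + 0.0387 + 1.4370 + 17.1501 + 7.9529 + 1.4199 + 2.2233 + 0.2520 + 6.0997 + 8.1308 + 11.5793 + 1.3103 = 58.20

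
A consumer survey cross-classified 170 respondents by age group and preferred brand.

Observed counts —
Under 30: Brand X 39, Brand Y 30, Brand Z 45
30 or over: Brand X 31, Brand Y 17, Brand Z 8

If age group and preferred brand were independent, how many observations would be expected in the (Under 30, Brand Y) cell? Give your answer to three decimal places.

31.518

Row total (Under 30) = 114; column total (Brand Y) = 47; grand total N = 170.
Expected count = (row total × column total) / N = 114 × 47 / 170 = 31.518.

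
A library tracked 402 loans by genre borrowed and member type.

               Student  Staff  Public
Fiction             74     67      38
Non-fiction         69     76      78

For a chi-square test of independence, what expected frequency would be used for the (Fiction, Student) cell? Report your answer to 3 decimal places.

Row total (Fiction) = 179; column total (Student) = 143; grand total N = 402.
Expected count = (row total × column total) / N = 179 × 143 / 402 = 63.674.

63.674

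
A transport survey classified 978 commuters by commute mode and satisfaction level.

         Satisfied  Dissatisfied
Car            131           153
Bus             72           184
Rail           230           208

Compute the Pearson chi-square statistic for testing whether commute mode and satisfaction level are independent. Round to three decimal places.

Row totals: 284, 256, 438. Column totals: 433, 545. Grand total N = 978.
Expected counts (row total × column total / N):
  Car, Satisfied: 284×433/978 = 125.73824
  Car, Dissatisfied: 284×545/978 = 158.26176
  Bus, Satisfied: 256×433/978 = 113.34151
  Bus, Dissatisfied: 256×545/978 = 142.65849
  Rail, Satisfied: 438×433/978 = 193.92025
  Rail, Dissatisfied: 438×545/978 = 244.07975
Contributions (O − E)²/E:
  (131 − 125.73824)²/125.73824 = 0.2202
  (153 − 158.26176)²/158.26176 = 0.1749
  (72 − 113.34151)²/113.34151 = 15.0794
  (184 − 142.65849)²/142.65849 = 11.9805
  (230 − 193.92025)²/193.92025 = 6.7128
  (208 − 244.07975)²/244.07975 = 5.3333
χ² = 0.2202 + 0.1749 + 15.0794 + 11.9805 + 6.7128 + 5.3333 = 39.501

39.501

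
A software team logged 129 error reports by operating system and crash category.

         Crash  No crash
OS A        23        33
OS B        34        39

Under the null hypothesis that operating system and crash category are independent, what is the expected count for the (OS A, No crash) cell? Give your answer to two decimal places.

31.26

Row total (OS A) = 56; column total (No crash) = 72; grand total N = 129.
Expected count = (row total × column total) / N = 56 × 72 / 129 = 31.26.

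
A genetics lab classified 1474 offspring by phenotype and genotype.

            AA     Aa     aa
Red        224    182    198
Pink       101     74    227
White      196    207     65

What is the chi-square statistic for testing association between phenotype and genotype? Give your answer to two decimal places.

Row totals: 604, 402, 468. Column totals: 521, 463, 490. Grand total N = 1474.
Expected counts (row total × column total / N):
  Red, AA: 604×521/1474 = 213.490
  Red, Aa: 604×463/1474 = 189.723
  Red, aa: 604×490/1474 = 200.787
  Pink, AA: 402×521/1474 = 142.091
  Pink, Aa: 402×463/1474 = 126.273
  Pink, aa: 402×490/1474 = 133.636
  White, AA: 468×521/1474 = 165.419
  White, Aa: 468×463/1474 = 147.004
  White, aa: 468×490/1474 = 155.577
Contributions (O − E)²/E:
  (224 − 213.490)²/213.490 = 0.5174
  (182 − 189.723)²/189.723 = 0.3144
  (198 − 200.787)²/200.787 = 0.0387
  (101 − 142.091)²/142.091 = 11.8830
  (74 − 126.273)²/126.273 = 21.6394
  (227 − 133.636)²/133.636 = 65.2282
  (196 − 165.419)²/165.419 = 5.6535
  (207 − 147.004)²/147.004 = 24.4859
  (65 − 155.577)²/155.577 = 52.7340
χ² = 0.5174 + 0.3144 + 0.0387 + 11.8830 + 21.6394 + 65.2282 + 5.6535 + 24.4859 + 52.7340 = 182.49

182.49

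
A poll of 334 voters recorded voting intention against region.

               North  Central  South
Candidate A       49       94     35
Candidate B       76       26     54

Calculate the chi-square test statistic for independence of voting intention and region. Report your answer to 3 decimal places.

Row totals: 178, 156. Column totals: 125, 120, 89. Grand total N = 334.
Expected counts (row total × column total / N):
  Candidate A, North: 178×125/334 = 66.61677
  Candidate A, Central: 178×120/334 = 63.95210
  Candidate A, South: 178×89/334 = 47.43114
  Candidate B, North: 156×125/334 = 58.38323
  Candidate B, Central: 156×120/334 = 56.04790
  Candidate B, South: 156×89/334 = 41.56886
Contributions (O − E)²/E:
  (49 − 66.61677)²/66.61677 = 4.6587
  (94 − 63.95210)²/63.95210 = 14.1180
  (35 − 47.43114)²/47.43114 = 3.2581
  (76 − 58.38323)²/58.38323 = 5.3157
  (26 − 56.04790)²/56.04790 = 16.1090
  (54 − 41.56886)²/41.56886 = 3.7175
χ² = 4.6587 + 14.1180 + 3.2581 + 5.3157 + 16.1090 + 3.7175 = 47.177

47.177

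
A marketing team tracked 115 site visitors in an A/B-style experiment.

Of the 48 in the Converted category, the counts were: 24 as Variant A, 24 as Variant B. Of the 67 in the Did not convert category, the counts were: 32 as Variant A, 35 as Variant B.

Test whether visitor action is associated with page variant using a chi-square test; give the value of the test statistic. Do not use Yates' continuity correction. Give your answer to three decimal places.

0.056

Row totals: 48, 67. Column totals: 56, 59. Grand total N = 115.
Expected counts (row total × column total / N):
  Converted, Variant A: 48×56/115 = 23.3739
  Converted, Variant B: 48×59/115 = 24.6261
  Did not convert, Variant A: 67×56/115 = 32.6261
  Did not convert, Variant B: 67×59/115 = 34.3739
Contributions (O − E)²/E:
  (24 − 23.3739)²/23.3739 = 0.0168
  (24 − 24.6261)²/24.6261 = 0.0159
  (32 − 32.6261)²/32.6261 = 0.0120
  (35 − 34.3739)²/34.3739 = 0.0114
χ² = 0.0168 + 0.0159 + 0.0120 + 0.0114 = 0.056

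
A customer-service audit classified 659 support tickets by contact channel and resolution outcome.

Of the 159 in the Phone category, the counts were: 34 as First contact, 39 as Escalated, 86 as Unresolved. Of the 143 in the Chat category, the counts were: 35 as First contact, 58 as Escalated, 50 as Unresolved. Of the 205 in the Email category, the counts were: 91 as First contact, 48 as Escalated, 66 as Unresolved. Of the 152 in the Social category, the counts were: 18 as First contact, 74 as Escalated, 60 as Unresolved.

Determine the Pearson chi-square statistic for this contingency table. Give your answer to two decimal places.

72.87

Row totals: 159, 143, 205, 152. Column totals: 178, 219, 262. Grand total N = 659.
Expected counts (row total × column total / N):
  Phone, First contact: 159×178/659 = 42.947
  Phone, Escalated: 159×219/659 = 52.839
  Phone, Unresolved: 159×262/659 = 63.214
  Chat, First contact: 143×178/659 = 38.625
  Chat, Escalated: 143×219/659 = 47.522
  Chat, Unresolved: 143×262/659 = 56.853
  Email, First contact: 205×178/659 = 55.372
  Email, Escalated: 205×219/659 = 68.126
  Email, Unresolved: 205×262/659 = 81.502
  Social, First contact: 152×178/659 = 41.056
  Social, Escalated: 152×219/659 = 50.513
  Social, Unresolved: 152×262/659 = 60.431
Contributions (O − E)²/E:
  (34 − 42.947)²/42.947 = 1.8639
  (39 − 52.839)²/52.839 = 3.6246
  (86 − 63.214)²/63.214 = 8.2134
  (35 − 38.625)²/38.625 = 0.3402
  (58 − 47.522)²/47.522 = 2.3103
  (50 − 56.853)²/56.853 = 0.8261
  (91 − 55.372)²/55.372 = 22.9241
  (48 − 68.126)²/68.126 = 5.9457
  (66 − 81.502)²/81.502 = 2.9485
  (18 − 41.056)²/41.056 = 12.9477
  (74 − 50.513)²/50.513 = 10.9207
  (60 − 60.431)²/60.431 = 0.0031
χ² = 1.8639 + 3.6246 + 8.2134 + 0.3402 + 2.3103 + 0.8261 + 22.9241 + 5.9457 + 2.9485 + 12.9477 + 10.9207 + 0.0031 = 72.87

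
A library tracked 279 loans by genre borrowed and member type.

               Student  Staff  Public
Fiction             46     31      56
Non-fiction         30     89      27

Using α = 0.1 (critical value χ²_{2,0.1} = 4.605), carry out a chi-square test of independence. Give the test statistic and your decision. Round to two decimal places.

41.02; reject H₀

Row totals: 133, 146. Column totals: 76, 120, 83. Grand total N = 279.
Expected counts (row total × column total / N):
  Fiction, Student: 133×76/279 = 36.229
  Fiction, Staff: 133×120/279 = 57.204
  Fiction, Public: 133×83/279 = 39.566
  Non-fiction, Student: 146×76/279 = 39.771
  Non-fiction, Staff: 146×120/279 = 62.796
  Non-fiction, Public: 146×83/279 = 43.434
Contributions (O − E)²/E:
  (46 − 36.229)²/36.229 = 2.6352
  (31 − 57.204)²/57.204 = 12.0035
  (56 − 39.566)²/39.566 = 6.8260
  (30 − 39.771)²/39.771 = 2.4006
  (89 − 62.796)²/62.796 = 10.9346
  (27 − 43.434)²/43.434 = 6.2181
χ² = 2.6352 + 12.0035 + 6.8260 + 2.4006 + 10.9346 + 6.2181 = 41.02
df = (2−1)(3−1) = 2. Since 41.02 > 4.605, reject the null hypothesis of independence at α = 0.1.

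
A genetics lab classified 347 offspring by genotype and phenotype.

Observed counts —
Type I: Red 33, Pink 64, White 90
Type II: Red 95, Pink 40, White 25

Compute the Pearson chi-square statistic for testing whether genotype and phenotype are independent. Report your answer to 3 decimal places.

Row totals: 187, 160. Column totals: 128, 104, 115. Grand total N = 347.
Expected counts (row total × column total / N):
  Type I, Red: 187×128/347 = 68.9798
  Type I, Pink: 187×104/347 = 56.0461
  Type I, White: 187×115/347 = 61.9741
  Type II, Red: 160×128/347 = 59.0202
  Type II, Pink: 160×104/347 = 47.9539
  Type II, White: 160×115/347 = 53.0259
Contributions (O − E)²/E:
  (33 − 68.9798)²/68.9798 = 18.7670
  (64 − 56.0461)²/56.0461 = 1.1288
  (90 − 61.9741)²/61.9741 = 12.6739
  (95 − 59.0202)²/59.0202 = 21.9339
  (40 − 47.9539)²/47.9539 = 1.3193
  (25 − 53.0259)²/53.0259 = 14.8126
χ² = 18.7670 + 1.1288 + 12.6739 + 21.9339 + 1.3193 + 14.8126 = 70.636

70.636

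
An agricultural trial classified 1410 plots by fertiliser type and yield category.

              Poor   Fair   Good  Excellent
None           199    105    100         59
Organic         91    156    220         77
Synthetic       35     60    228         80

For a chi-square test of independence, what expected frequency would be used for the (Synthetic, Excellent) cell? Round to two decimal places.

61.74

Row total (Synthetic) = 403; column total (Excellent) = 216; grand total N = 1410.
Expected count = (row total × column total) / N = 403 × 216 / 1410 = 61.74.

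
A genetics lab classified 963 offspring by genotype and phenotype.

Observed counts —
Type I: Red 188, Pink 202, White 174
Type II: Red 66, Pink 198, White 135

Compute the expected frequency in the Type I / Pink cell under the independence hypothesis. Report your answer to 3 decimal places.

Row total (Type I) = 564; column total (Pink) = 400; grand total N = 963.
Expected count = (row total × column total) / N = 564 × 400 / 963 = 234.268.

234.268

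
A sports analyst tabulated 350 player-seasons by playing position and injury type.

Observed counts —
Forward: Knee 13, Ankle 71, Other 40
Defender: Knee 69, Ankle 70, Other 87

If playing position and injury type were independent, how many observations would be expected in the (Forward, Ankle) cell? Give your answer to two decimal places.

Row total (Forward) = 124; column total (Ankle) = 141; grand total N = 350.
Expected count = (row total × column total) / N = 124 × 141 / 350 = 49.95.

49.95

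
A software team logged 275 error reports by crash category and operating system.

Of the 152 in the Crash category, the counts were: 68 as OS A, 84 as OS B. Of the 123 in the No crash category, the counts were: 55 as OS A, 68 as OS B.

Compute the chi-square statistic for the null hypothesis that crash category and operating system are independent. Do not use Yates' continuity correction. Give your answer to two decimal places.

0.00

Row totals: 152, 123. Column totals: 123, 152. Grand total N = 275.
Expected counts (row total × column total / N):
  Crash, OS A: 152×123/275 = 67.985
  Crash, OS B: 152×152/275 = 84.015
  No crash, OS A: 123×123/275 = 55.015
  No crash, OS B: 123×152/275 = 67.985
Contributions (O − E)²/E:
  (68 − 67.985)²/67.985 = 0.0000
  (84 − 84.015)²/84.015 = 0.0000
  (55 − 55.015)²/55.015 = 0.0000
  (68 − 67.985)²/67.985 = 0.0000
χ² = 0.0000 + 0.0000 + 0.0000 + 0.0000 = 0.00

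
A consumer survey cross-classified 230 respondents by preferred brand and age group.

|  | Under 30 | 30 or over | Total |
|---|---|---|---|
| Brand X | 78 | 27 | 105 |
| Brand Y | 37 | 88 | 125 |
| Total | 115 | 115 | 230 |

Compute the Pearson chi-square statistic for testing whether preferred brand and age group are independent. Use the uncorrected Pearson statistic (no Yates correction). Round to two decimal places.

Grand total N = 230.
Expected counts (row total × column total / N):
  Brand X, Under 30: 105×115/230 = 52.500
  Brand X, 30 or over: 105×115/230 = 52.500
  Brand Y, Under 30: 125×115/230 = 62.500
  Brand Y, 30 or over: 125×115/230 = 62.500
Contributions (O − E)²/E:
  (78 − 52.500)²/52.500 = 12.3857
  (27 − 52.500)²/52.500 = 12.3857
  (37 − 62.500)²/62.500 = 10.4040
  (88 − 62.500)²/62.500 = 10.4040
χ² = 12.3857 + 12.3857 + 10.4040 + 10.4040 = 45.58

45.58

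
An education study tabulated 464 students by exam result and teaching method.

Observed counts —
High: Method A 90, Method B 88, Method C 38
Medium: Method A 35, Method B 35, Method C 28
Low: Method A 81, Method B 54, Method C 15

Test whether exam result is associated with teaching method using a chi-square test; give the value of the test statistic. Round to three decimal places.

17.572

Row totals: 216, 98, 150. Column totals: 206, 177, 81. Grand total N = 464.
Expected counts (row total × column total / N):
  High, Method A: 216×206/464 = 95.8966
  High, Method B: 216×177/464 = 82.3966
  High, Method C: 216×81/464 = 37.7069
  Medium, Method A: 98×206/464 = 43.5086
  Medium, Method B: 98×177/464 = 37.3836
  Medium, Method C: 98×81/464 = 17.1078
  Low, Method A: 150×206/464 = 66.5948
  Low, Method B: 150×177/464 = 57.2198
  Low, Method C: 150×81/464 = 26.1853
Contributions (O − E)²/E:
  (90 − 95.8966)²/95.8966 = 0.3626
  (88 − 82.3966)²/82.3966 = 0.3811
  (38 − 37.7069)²/37.7069 = 0.0023
  (35 − 43.5086)²/43.5086 = 1.6640
  (35 − 37.3836)²/37.3836 = 0.1520
  (28 − 17.1078)²/17.1078 = 6.9348
  (81 − 66.5948)²/66.5948 = 3.1160
  (54 − 57.2198)²/57.2198 = 0.1812
  (15 − 26.1853)²/26.1853 = 4.7779
χ² = 0.3626 + 0.3811 + 0.0023 + 1.6640 + 0.1520 + 6.9348 + 3.1160 + 0.1812 + 4.7779 = 17.572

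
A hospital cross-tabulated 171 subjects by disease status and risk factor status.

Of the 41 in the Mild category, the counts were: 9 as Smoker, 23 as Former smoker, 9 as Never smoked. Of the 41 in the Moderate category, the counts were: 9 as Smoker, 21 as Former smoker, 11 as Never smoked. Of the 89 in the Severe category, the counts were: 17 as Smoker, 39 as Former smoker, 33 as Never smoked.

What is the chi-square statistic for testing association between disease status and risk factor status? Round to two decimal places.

Row totals: 41, 41, 89. Column totals: 35, 83, 53. Grand total N = 171.
Expected counts (row total × column total / N):
  Mild, Smoker: 41×35/171 = 8.392
  Mild, Former smoker: 41×83/171 = 19.901
  Mild, Never smoked: 41×53/171 = 12.708
  Moderate, Smoker: 41×35/171 = 8.392
  Moderate, Former smoker: 41×83/171 = 19.901
  Moderate, Never smoked: 41×53/171 = 12.708
  Severe, Smoker: 89×35/171 = 18.216
  Severe, Former smoker: 89×83/171 = 43.199
  Severe, Never smoked: 89×53/171 = 27.585
Contributions (O − E)²/E:
  (9 − 8.392)²/8.392 = 0.0440
  (23 − 19.901)²/19.901 = 0.4826
  (9 − 12.708)²/12.708 = 1.0819
  (9 − 8.392)²/8.392 = 0.0440
  (21 − 19.901)²/19.901 = 0.0607
  (11 − 12.708)²/12.708 = 0.2296
  (17 − 18.216)²/18.216 = 0.0812
  (39 − 43.199)²/43.199 = 0.4081
  (33 − 27.585)²/27.585 = 1.0630
χ² = 0.0440 + 0.4826 + 1.0819 + 0.0440 + 0.0607 + 0.2296 + 0.0812 + 0.4081 + 1.0630 = 3.50

3.50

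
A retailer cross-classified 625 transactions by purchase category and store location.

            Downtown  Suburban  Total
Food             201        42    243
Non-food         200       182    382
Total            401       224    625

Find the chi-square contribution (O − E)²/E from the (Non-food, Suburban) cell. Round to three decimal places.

Row total (Non-food) = 382; column total (Suburban) = 224; N = 625.
Expected count E = 382 × 224 / 625 = 136.9088.
Contribution = (O − E)²/E = (182 − 136.9088)² / 136.9088 = 14.851.

14.851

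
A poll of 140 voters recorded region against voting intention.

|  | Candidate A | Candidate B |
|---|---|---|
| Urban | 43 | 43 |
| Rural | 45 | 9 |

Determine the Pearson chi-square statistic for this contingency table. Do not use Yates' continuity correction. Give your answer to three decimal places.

15.787

Row totals: 86, 54. Column totals: 88, 52. Grand total N = 140.
Expected counts (row total × column total / N):
  Urban, Candidate A: 86×88/140 = 54.0571
  Urban, Candidate B: 86×52/140 = 31.9429
  Rural, Candidate A: 54×88/140 = 33.9429
  Rural, Candidate B: 54×52/140 = 20.0571
Contributions (O − E)²/E:
  (43 − 54.0571)²/54.0571 = 2.2617
  (43 − 31.9429)²/31.9429 = 3.8274
  (45 − 33.9429)²/33.9429 = 3.6019
  (9 − 20.0571)²/20.0571 = 6.0956
χ² = 2.2617 + 3.8274 + 3.6019 + 6.0956 = 15.787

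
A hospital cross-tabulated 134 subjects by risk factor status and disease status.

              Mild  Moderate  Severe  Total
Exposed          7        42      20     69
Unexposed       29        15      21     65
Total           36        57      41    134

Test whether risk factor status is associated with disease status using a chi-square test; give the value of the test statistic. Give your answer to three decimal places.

26.162

Grand total N = 134.
Expected counts (row total × column total / N):
  Exposed, Mild: 69×36/134 = 18.53731
  Exposed, Moderate: 69×57/134 = 29.35075
  Exposed, Severe: 69×41/134 = 21.11194
  Unexposed, Mild: 65×36/134 = 17.46269
  Unexposed, Moderate: 65×57/134 = 27.64925
  Unexposed, Severe: 65×41/134 = 19.88806
Contributions (O − E)²/E:
  (7 − 18.53731)²/18.53731 = 7.1806
  (42 − 29.35075)²/29.35075 = 5.4514
  (20 − 21.11194)²/21.11194 = 0.0586
  (29 − 17.46269)²/17.46269 = 7.6225
  (15 − 27.64925)²/27.64925 = 5.7869
  (21 − 19.88806)²/19.88806 = 0.0622
χ² = 7.1806 + 5.4514 + 0.0586 + 7.6225 + 5.7869 + 0.0622 = 26.162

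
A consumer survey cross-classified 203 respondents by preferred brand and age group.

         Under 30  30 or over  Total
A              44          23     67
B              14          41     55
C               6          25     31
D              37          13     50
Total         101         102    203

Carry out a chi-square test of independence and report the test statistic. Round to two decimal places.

43.00

Grand total N = 203.
Expected counts (row total × column total / N):
  A, Under 30: 67×101/203 = 33.335
  A, 30 or over: 67×102/203 = 33.665
  B, Under 30: 55×101/203 = 27.365
  B, 30 or over: 55×102/203 = 27.635
  C, Under 30: 31×101/203 = 15.424
  C, 30 or over: 31×102/203 = 15.576
  D, Under 30: 50×101/203 = 24.877
  D, 30 or over: 50×102/203 = 25.123
Contributions (O − E)²/E:
  (44 − 33.335)²/33.335 = 3.4121
  (23 − 33.665)²/33.665 = 3.3786
  (14 − 27.365)²/27.365 = 6.5274
  (41 − 27.635)²/27.635 = 6.4637
  (6 − 15.424)²/15.424 = 5.7580
  (25 − 15.576)²/15.576 = 5.7018
  (37 − 24.877)²/24.877 = 5.9078
  (13 − 25.123)²/25.123 = 5.8499
χ² = 3.4121 + 3.3786 + 6.5274 + 6.4637 + 5.7580 + 5.7018 + 5.9078 + 5.8499 = 43.00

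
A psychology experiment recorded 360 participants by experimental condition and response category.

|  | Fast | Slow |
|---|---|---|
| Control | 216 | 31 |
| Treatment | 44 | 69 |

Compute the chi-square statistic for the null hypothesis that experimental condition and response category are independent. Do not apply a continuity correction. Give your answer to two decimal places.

90.95

Row totals: 247, 113. Column totals: 260, 100. Grand total N = 360.
Expected counts (row total × column total / N):
  Control, Fast: 247×260/360 = 178.389
  Control, Slow: 247×100/360 = 68.611
  Treatment, Fast: 113×260/360 = 81.611
  Treatment, Slow: 113×100/360 = 31.389
Contributions (O − E)²/E:
  (216 − 178.389)²/178.389 = 7.9298
  (31 − 68.611)²/68.611 = 20.6175
  (44 − 81.611)²/81.611 = 17.3333
  (69 − 31.389)²/31.389 = 45.0663
χ² = 7.9298 + 20.6175 + 17.3333 + 45.0663 = 90.95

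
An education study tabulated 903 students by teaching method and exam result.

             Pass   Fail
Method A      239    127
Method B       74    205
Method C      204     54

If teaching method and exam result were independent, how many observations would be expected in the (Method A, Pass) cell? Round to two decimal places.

Row total (Method A) = 366; column total (Pass) = 517; grand total N = 903.
Expected count = (row total × column total) / N = 366 × 517 / 903 = 209.55.

209.55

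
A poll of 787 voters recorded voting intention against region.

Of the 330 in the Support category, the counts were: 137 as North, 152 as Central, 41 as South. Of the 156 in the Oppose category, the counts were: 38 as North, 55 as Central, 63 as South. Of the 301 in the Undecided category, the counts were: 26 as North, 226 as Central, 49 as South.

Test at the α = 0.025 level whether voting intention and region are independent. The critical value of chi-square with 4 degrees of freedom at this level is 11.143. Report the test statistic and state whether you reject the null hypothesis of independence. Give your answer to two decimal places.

Row totals: 330, 156, 301. Column totals: 201, 433, 153. Grand total N = 787.
Expected counts (row total × column total / N):
  Support, North: 330×201/787 = 84.282
  Support, Central: 330×433/787 = 181.563
  Support, South: 330×153/787 = 64.155
  Oppose, North: 156×201/787 = 39.842
  Oppose, Central: 156×433/787 = 85.830
  Oppose, South: 156×153/787 = 30.328
  Undecided, North: 301×201/787 = 76.875
  Undecided, Central: 301×433/787 = 165.607
  Undecided, South: 301×153/787 = 58.517
Contributions (O − E)²/E:
  (137 − 84.282)²/84.282 = 32.9749
  (152 − 181.563)²/181.563 = 4.8136
  (41 − 64.155)²/64.155 = 8.3572
  (38 − 39.842)²/39.842 = 0.0852
  (55 − 85.830)²/85.830 = 11.0741
  (63 − 30.328)²/30.328 = 35.1972
  (26 − 76.875)²/76.875 = 33.6685
  (226 − 165.607)²/165.607 = 22.0239
  (49 − 58.517)²/58.517 = 1.5478
χ² = 32.9749 + 4.8136 + 8.3572 + 0.0852 + 11.0741 + 35.1972 + 33.6685 + 22.0239 + 1.5478 = 149.74
df = (3−1)(3−1) = 4. Since 149.74 > 11.143, reject the null hypothesis of independence at α = 0.025.

149.74; reject H₀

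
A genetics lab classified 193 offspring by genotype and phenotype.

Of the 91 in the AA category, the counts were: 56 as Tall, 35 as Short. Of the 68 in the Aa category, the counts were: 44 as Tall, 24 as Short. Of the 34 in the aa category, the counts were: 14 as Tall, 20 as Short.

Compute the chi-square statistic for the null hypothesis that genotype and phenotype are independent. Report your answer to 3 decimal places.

Row totals: 91, 68, 34. Column totals: 114, 79. Grand total N = 193.
Expected counts (row total × column total / N):
  AA, Tall: 91×114/193 = 53.7513
  AA, Short: 91×79/193 = 37.2487
  Aa, Tall: 68×114/193 = 40.1658
  Aa, Short: 68×79/193 = 27.8342
  aa, Tall: 34×114/193 = 20.0829
  aa, Short: 34×79/193 = 13.9171
Contributions (O − E)²/E:
  (56 − 53.7513)²/53.7513 = 0.0941
  (35 − 37.2487)²/37.2487 = 0.1358
  (44 − 40.1658)²/40.1658 = 0.3660
  (24 − 27.8342)²/27.8342 = 0.5282
  (14 − 20.0829)²/20.0829 = 1.8424
  (20 − 13.9171)²/13.9171 = 2.6587
χ² = 0.0941 + 0.1358 + 0.3660 + 0.5282 + 1.8424 + 2.6587 = 5.625

5.625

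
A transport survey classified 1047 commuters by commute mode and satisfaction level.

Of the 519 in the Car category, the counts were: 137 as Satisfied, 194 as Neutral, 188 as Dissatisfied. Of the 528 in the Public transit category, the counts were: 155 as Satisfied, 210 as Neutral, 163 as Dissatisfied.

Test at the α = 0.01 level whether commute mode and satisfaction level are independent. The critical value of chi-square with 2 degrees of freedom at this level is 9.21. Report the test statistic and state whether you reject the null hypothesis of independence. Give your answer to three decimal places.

3.447; fail to reject H₀

Row totals: 519, 528. Column totals: 292, 404, 351. Grand total N = 1047.
Expected counts (row total × column total / N):
  Car, Satisfied: 519×292/1047 = 144.7450
  Car, Neutral: 519×404/1047 = 200.2636
  Car, Dissatisfied: 519×351/1047 = 173.9914
  Public transit, Satisfied: 528×292/1047 = 147.2550
  Public transit, Neutral: 528×404/1047 = 203.7364
  Public transit, Dissatisfied: 528×351/1047 = 177.0086
Contributions (O − E)²/E:
  (137 − 144.7450)²/144.7450 = 0.4144
  (194 − 200.2636)²/200.2636 = 0.1959
  (188 − 173.9914)²/173.9914 = 1.1279
  (155 − 147.2550)²/147.2550 = 0.4074
  (210 − 203.7364)²/203.7364 = 0.1926
  (163 − 177.0086)²/177.0086 = 1.1087
χ² = 0.4144 + 0.1959 + 1.1279 + 0.4074 + 0.1926 + 1.1087 = 3.447
df = (2−1)(3−1) = 2. Since 3.447 < 9.21, fail to reject the null hypothesis of independence at α = 0.01.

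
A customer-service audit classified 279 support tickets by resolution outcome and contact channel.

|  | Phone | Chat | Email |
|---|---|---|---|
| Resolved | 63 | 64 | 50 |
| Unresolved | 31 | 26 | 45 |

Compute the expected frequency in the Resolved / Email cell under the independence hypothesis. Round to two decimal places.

Row total (Resolved) = 177; column total (Email) = 95; grand total N = 279.
Expected count = (row total × column total) / N = 177 × 95 / 279 = 60.27.

60.27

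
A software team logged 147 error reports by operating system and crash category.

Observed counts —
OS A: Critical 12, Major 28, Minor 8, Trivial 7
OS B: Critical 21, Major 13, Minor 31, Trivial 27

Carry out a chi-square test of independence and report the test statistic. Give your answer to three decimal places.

Row totals: 55, 92. Column totals: 33, 41, 39, 34. Grand total N = 147.
Expected counts (row total × column total / N):
  OS A, Critical: 55×33/147 = 12.3469
  OS A, Major: 55×41/147 = 15.3401
  OS A, Minor: 55×39/147 = 14.5918
  OS A, Trivial: 55×34/147 = 12.7211
  OS B, Critical: 92×33/147 = 20.6531
  OS B, Major: 92×41/147 = 25.6599
  OS B, Minor: 92×39/147 = 24.4082
  OS B, Trivial: 92×34/147 = 21.2789
Contributions (O − E)²/E:
  (12 − 12.3469)²/12.3469 = 0.0097
  (28 − 15.3401)²/15.3401 = 10.4480
  (8 − 14.5918)²/14.5918 = 2.9778
  (7 − 12.7211)²/12.7211 = 2.5730
  (21 − 20.6531)²/20.6531 = 0.0058
  (13 − 25.6599)²/25.6599 = 6.2461
  (31 − 24.4082)²/24.4082 = 1.7802
  (27 − 21.2789)²/21.2789 = 1.5382
χ² = 0.0097 + 10.4480 + 2.9778 + 2.5730 + 0.0058 + 6.2461 + 1.7802 + 1.5382 = 25.579

25.579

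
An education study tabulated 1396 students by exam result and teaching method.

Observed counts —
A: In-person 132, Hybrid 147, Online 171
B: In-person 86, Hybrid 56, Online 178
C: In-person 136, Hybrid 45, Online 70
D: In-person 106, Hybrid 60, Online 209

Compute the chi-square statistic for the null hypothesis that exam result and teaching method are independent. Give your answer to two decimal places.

Row totals: 450, 320, 251, 375. Column totals: 460, 308, 628. Grand total N = 1396.
Expected counts (row total × column total / N):
  A, In-person: 450×460/1396 = 148.281
  A, Hybrid: 450×308/1396 = 99.284
  A, Online: 450×628/1396 = 202.436
  B, In-person: 320×460/1396 = 105.444
  B, Hybrid: 320×308/1396 = 70.602
  B, Online: 320×628/1396 = 143.954
  C, In-person: 251×460/1396 = 82.708
  C, Hybrid: 251×308/1396 = 55.378
  C, Online: 251×628/1396 = 112.914
  D, In-person: 375×460/1396 = 123.567
  D, Hybrid: 375×308/1396 = 82.736
  D, Online: 375×628/1396 = 168.696
Contributions (O − E)²/E:
  (132 − 148.281)²/148.281 = 1.7876
  (147 − 99.284)²/99.284 = 22.9324
  (171 − 202.436)²/202.436 = 4.8817
  (86 − 105.444)²/105.444 = 3.5855
  (56 − 70.602)²/70.602 = 3.0200
  (178 − 143.954)²/143.954 = 8.0521
  (136 − 82.708)²/82.708 = 34.3381
  (45 − 55.378)²/55.378 = 1.9449
  (70 − 112.914)²/112.914 = 16.3099
  (106 − 123.567)²/123.567 = 2.4974
  (60 − 82.736)²/82.736 = 6.2479
  (209 − 168.696)²/168.696 = 9.6292
χ² = 1.7876 + 22.9324 + 4.8817 + 3.5855 + 3.0200 + 8.0521 + 34.3381 + 1.9449 + 16.3099 + 2.4974 + 6.2479 + 9.6292 = 115.23

115.23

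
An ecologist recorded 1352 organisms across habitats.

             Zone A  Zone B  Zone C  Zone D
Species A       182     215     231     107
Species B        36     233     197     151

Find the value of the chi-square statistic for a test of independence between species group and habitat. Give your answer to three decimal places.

Row totals: 735, 617. Column totals: 218, 448, 428, 258. Grand total N = 1352.
Expected counts (row total × column total / N):
  Species A, Zone A: 735×218/1352 = 118.5133
  Species A, Zone B: 735×448/1352 = 243.5503
  Species A, Zone C: 735×428/1352 = 232.6775
  Species A, Zone D: 735×258/1352 = 140.2589
  Species B, Zone A: 617×218/1352 = 99.4867
  Species B, Zone B: 617×448/1352 = 204.4497
  Species B, Zone C: 617×428/1352 = 195.3225
  Species B, Zone D: 617×258/1352 = 117.7411
Contributions (O − E)²/E:
  (182 − 118.5133)²/118.5133 = 34.0094
  (215 − 243.5503)²/243.5503 = 3.3468
  (231 − 232.6775)²/232.6775 = 0.0121
  (107 − 140.2589)²/140.2589 = 7.8865
  (36 − 99.4867)²/99.4867 = 40.5136
  (233 − 204.4497)²/204.4497 = 3.9869
  (197 − 195.3225)²/195.3225 = 0.0144
  (151 − 117.7411)²/117.7411 = 9.3948
χ² = 34.0094 + 3.3468 + 0.0121 + 7.8865 + 40.5136 + 3.9869 + 0.0144 + 9.3948 = 99.164

99.164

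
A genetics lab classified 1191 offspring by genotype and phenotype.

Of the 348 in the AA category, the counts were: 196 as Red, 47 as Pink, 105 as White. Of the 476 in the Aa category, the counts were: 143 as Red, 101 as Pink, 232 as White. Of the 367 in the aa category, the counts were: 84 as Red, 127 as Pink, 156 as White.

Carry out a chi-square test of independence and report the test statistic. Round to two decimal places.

115.45

Row totals: 348, 476, 367. Column totals: 423, 275, 493. Grand total N = 1191.
Expected counts (row total × column total / N):
  AA, Red: 348×423/1191 = 123.5970
  AA, Pink: 348×275/1191 = 80.3526
  AA, White: 348×493/1191 = 144.0504
  Aa, Red: 476×423/1191 = 169.0579
  Aa, Pink: 476×275/1191 = 109.9076
  Aa, White: 476×493/1191 = 197.0344
  aa, Red: 367×423/1191 = 130.3451
  aa, Pink: 367×275/1191 = 84.7397
  aa, White: 367×493/1191 = 151.9152
Contributions (O − E)²/E:
  (196 − 123.5970)²/123.5970 = 42.4136
  (47 − 80.3526)²/80.3526 = 13.8439
  (105 − 144.0504)²/144.0504 = 10.5861
  (143 − 169.0579)²/169.0579 = 4.0165
  (101 − 109.9076)²/109.9076 = 0.7219
  (232 − 197.0344)²/197.0344 = 6.2050
  (84 − 130.3451)²/130.3451 = 16.4783
  (127 − 84.7397)²/84.7397 = 21.0755
  (156 − 151.9152)²/151.9152 = 0.1098
χ² = 42.4136 + 13.8439 + 10.5861 + 4.0165 + 0.7219 + 6.2050 + 16.4783 + 21.0755 + 0.1098 = 115.45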